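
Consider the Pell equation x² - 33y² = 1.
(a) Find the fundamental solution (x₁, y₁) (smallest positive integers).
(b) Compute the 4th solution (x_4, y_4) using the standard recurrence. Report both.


Step 1: Find the fundamental solution (x₁, y₁) of x² - 33y² = 1.
  Expand √33 as a continued fraction. a₀ = ⌊√33⌋ = 5; iterate m_{k+1} = d_k·a_k − m_k, d_{k+1} = (33 − m_{k+1}²)/d_k, a_{k+1} = ⌊(a₀ + m_{k+1})/d_{k+1}⌋ (starting m₀ = 0, d₀ = 1), with convergents p_k = a_k·p_{k-1} + p_{k-2}, q_k = a_k·q_{k-1} + q_{k-2} (p₋₁ = 1, q₋₁ = 0):
  k = 0: a₀ = 5; p₀/q₀ = 5/1; p₀² − 33·q₀² = 25 − 33 = -8.
  k = 1: m = 5, d = 8, a = ⌊(5 + 5)/8⌋ = 1; p/q = (1·5 + 1)/(1·1 + 0) = 6/1; p² − 33·q² = 36 − 33 = 3.
  k = 2: m = 3, d = 3, a = ⌊(5 + 3)/3⌋ = 2; p/q = (2·6 + 5)/(2·1 + 1) = 17/3; p² − 33·q² = 289 − 297 = -8.
  k = 3: m = 3, d = 8, a = ⌊(5 + 3)/8⌋ = 1; p/q = (1·17 + 6)/(1·3 + 1) = 23/4; p² − 33·q² = 529 − 528 = 1.
  The first convergent with p² − 33·q² = 1 gives the fundamental solution (x₁, y₁) = (23, 4).
Step 2: Apply the recurrence (x_{n+1}, y_{n+1}) = (x₁x_n + 33y₁y_n, x₁y_n + y₁x_n) repeatedly.
  From (x_1, y_1) = (23, 4): x_2 = 23·23 + 33·4·4 = 1057; y_2 = 23·4 + 4·23 = 184.
  From (x_2, y_2) = (1057, 184): x_3 = 23·1057 + 33·4·184 = 48599; y_3 = 23·184 + 4·1057 = 8460.
  From (x_3, y_3) = (48599, 8460): x_4 = 23·48599 + 33·4·8460 = 2234497; y_4 = 23·8460 + 4·48599 = 388976.
Step 3: Verify x_4² - 33·y_4² = 4992976843009 - 4992976843008 = 1 (should be 1). ✓

(x_1, y_1) = (23, 4); (x_4, y_4) = (2234497, 388976).


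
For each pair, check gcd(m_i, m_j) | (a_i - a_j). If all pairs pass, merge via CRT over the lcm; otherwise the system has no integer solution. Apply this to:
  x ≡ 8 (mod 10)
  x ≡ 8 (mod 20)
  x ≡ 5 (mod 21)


Moduli 10, 20, 21 are not pairwise coprime, so CRT works modulo lcm(m_i) when all pairwise compatibility conditions hold.
Pairwise compatibility: gcd(m_i, m_j) must divide a_i - a_j for every pair.
Merge one congruence at a time:
  Start: x ≡ 8 (mod 10).
  Combine with x ≡ 8 (mod 20): gcd(10, 20) = 10; 8 - 8 = 0, which IS divisible by 10, so compatible.
    Write x = 8 + 10·t and substitute into x ≡ 8 (mod 20): 10·t ≡ 8 − 8 = 0 (mod 20).
    Divide the congruence (and modulus) by g = 10: 1·t ≡ 0 (mod 2).
    So t ≡ 0 (mod 2).
    Then x = 8 + 10·0 = 8, valid modulo lcm(10, 20) = 20: x ≡ 8 (mod 20).
  Combine with x ≡ 5 (mod 21): gcd(20, 21) = 1; 5 - 8 = -3, which IS divisible by 1, so compatible.
    Write x = 8 + 20·t and substitute into x ≡ 5 (mod 21): 20·t ≡ 5 − 8 = -3 (mod 21).
    Reduce coefficients mod 21: 20·t ≡ 18 (mod 21).
    The inverse of 20 mod 21 is 20 (since 20·20 = 400 = 19·21 + 1), so t ≡ 20·18 = 360 ≡ 3 (mod 21).
    Then x = 8 + 20·3 = 68, valid modulo lcm(20, 21) = 420: x ≡ 68 (mod 420).
Verify: 68 mod 10 = 8, 68 mod 20 = 8, 68 mod 21 = 5.

x ≡ 68 (mod 420).


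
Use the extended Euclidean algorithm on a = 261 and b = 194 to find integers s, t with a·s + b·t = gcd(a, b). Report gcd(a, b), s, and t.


Euclidean algorithm on (261, 194) — divide until remainder is 0:
  261 = 1 · 194 + 67
  194 = 2 · 67 + 60
  67 = 1 · 60 + 7
  60 = 8 · 7 + 4
  7 = 1 · 4 + 3
  4 = 1 · 3 + 1
  3 = 3 · 1 + 0
gcd(261, 194) = 1.
Track Bezout coefficients alongside the remainders: start with r₀ = 261 = a·1 + b·0 (s = 1, t = 0) and r₁ = 194 = a·0 + b·1 (s = 0, t = 1); each new remainder r_{k+1} = r_{k-1} − q_k·r_k inherits s_{k+1} = s_{k-1} − q_k·s_k, t_{k+1} = t_{k-1} − q_k·t_k, so r_k = a·s_k + b·t_k at every step:
  q = 1: r = 67, s = 1 − 1·0 = 1, t = 0 − 1·1 = -1  (check: 261·1 + 194·(-1) = 67)
  q = 2: r = 60, s = 0 − 2·1 = -2, t = 1 − 2·(-1) = 3  (check: 261·(-2) + 194·3 = 60)
  q = 1: r = 7, s = 1 − 1·(-2) = 3, t = -1 − 1·3 = -4  (check: 261·3 + 194·(-4) = 7)
  q = 8: r = 4, s = -2 − 8·3 = -26, t = 3 − 8·(-4) = 35  (check: 261·(-26) + 194·35 = 4)
  q = 1: r = 3, s = 3 − 1·(-26) = 29, t = -4 − 1·35 = -39  (check: 261·29 + 194·(-39) = 3)
  q = 1: r = 1, s = -26 − 1·29 = -55, t = 35 − 1·(-39) = 74  (check: 261·(-55) + 194·74 = 1)
The row with r = 1 (the gcd) gives the Bezout coefficients s = -55, t = 74.
Result: 261 · (-55) + 194 · (74) = 1.

gcd(261, 194) = 1; s = -55, t = 74 (check: 261·(-55) + 194·74 = 1).


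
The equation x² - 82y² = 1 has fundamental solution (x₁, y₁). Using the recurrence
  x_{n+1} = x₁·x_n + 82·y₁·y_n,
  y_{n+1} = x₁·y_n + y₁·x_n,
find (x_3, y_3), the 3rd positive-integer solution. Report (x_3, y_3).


Step 1: Find the fundamental solution (x₁, y₁) of x² - 82y² = 1.
  Expand √82 as a continued fraction. a₀ = ⌊√82⌋ = 9; iterate m_{k+1} = d_k·a_k − m_k, d_{k+1} = (82 − m_{k+1}²)/d_k, a_{k+1} = ⌊(a₀ + m_{k+1})/d_{k+1}⌋ (starting m₀ = 0, d₀ = 1), with convergents p_k = a_k·p_{k-1} + p_{k-2}, q_k = a_k·q_{k-1} + q_{k-2} (p₋₁ = 1, q₋₁ = 0):
  k = 0: a₀ = 9; p₀/q₀ = 9/1; p₀² − 82·q₀² = 81 − 82 = -1.
  k = 1: m = 9, d = 1, a = ⌊(9 + 9)/1⌋ = 18; p/q = (18·9 + 1)/(18·1 + 0) = 163/18; p² − 82·q² = 26569 − 26568 = 1.
  The first convergent with p² − 82·q² = 1 gives the fundamental solution (x₁, y₁) = (163, 18).
Step 2: Apply the recurrence (x_{n+1}, y_{n+1}) = (x₁x_n + 82y₁y_n, x₁y_n + y₁x_n) repeatedly.
  From (x_1, y_1) = (163, 18): x_2 = 163·163 + 82·18·18 = 53137; y_2 = 163·18 + 18·163 = 5868.
  From (x_2, y_2) = (53137, 5868): x_3 = 163·53137 + 82·18·5868 = 17322499; y_3 = 163·5868 + 18·53137 = 1912950.
Step 3: Verify x_3² - 82·y_3² = 300068971605001 - 300068971605000 = 1 (should be 1). ✓

(x_1, y_1) = (163, 18); (x_3, y_3) = (17322499, 1912950).


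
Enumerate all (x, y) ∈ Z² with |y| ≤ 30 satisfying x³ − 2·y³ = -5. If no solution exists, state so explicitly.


The equation is x³ - 2y³ = -5. For fixed y, x³ = 2·y³ − 5, so a solution requires the RHS to be a perfect cube.
Strategy: iterate y from -30 to 30, compute RHS = 2·y³ − 5, and check whether it is a (positive or negative) perfect cube.
Check small values of y:
  y = 0: RHS = -5 is not a perfect cube.
  y = 1: RHS = -3 is not a perfect cube.
  y = -1: RHS = -7 is not a perfect cube.
  y = 2: RHS = 11 is not a perfect cube.
  y = -2: RHS = -21 is not a perfect cube.
  y = 3: RHS = 49 is not a perfect cube.
  y = -3: RHS = -59 is not a perfect cube.
Continuing the search up to |y| = 30 finds no solutions either.
No (x, y) in the scanned range satisfies the equation.

No integer solutions with |y| ≤ 30.


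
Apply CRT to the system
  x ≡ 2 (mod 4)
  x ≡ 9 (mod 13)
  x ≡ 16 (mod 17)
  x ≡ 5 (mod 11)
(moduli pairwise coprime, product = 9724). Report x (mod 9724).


Product of moduli M = 4 · 13 · 17 · 11 = 9724.
Merge one congruence at a time:
  Start: x ≡ 2 (mod 4).
  Combine with x ≡ 9 (mod 13); new modulus lcm = 52.
    Write x = 2 + 4·t and substitute into x ≡ 9 (mod 13): 4·t ≡ 9 − 2 = 7 (mod 13).
    The inverse of 4 mod 13 is 10 (since 4·10 = 40 = 3·13 + 1), so t ≡ 10·7 = 70 ≡ 5 (mod 13).
    Then x = 2 + 4·5 = 22, valid modulo lcm(4, 13) = 52: x ≡ 22 (mod 52).
  Combine with x ≡ 16 (mod 17); new modulus lcm = 884.
    Write x = 22 + 52·t and substitute into x ≡ 16 (mod 17): 52·t ≡ 16 − 22 = -6 (mod 17).
    Reduce coefficients mod 17: 1·t ≡ 11 (mod 17).
    So t ≡ 11 (mod 17).
    Then x = 22 + 52·11 = 594, valid modulo lcm(52, 17) = 884: x ≡ 594 (mod 884).
  Combine with x ≡ 5 (mod 11); new modulus lcm = 9724.
    Write x = 594 + 884·t and substitute into x ≡ 5 (mod 11): 884·t ≡ 5 − 594 = -589 (mod 11).
    Reduce coefficients mod 11: 4·t ≡ 5 (mod 11).
    The inverse of 4 mod 11 is 3 (since 4·3 = 12 = 1·11 + 1), so t ≡ 3·5 = 15 ≡ 4 (mod 11).
    Then x = 594 + 884·4 = 4130, valid modulo lcm(884, 11) = 9724: x ≡ 4130 (mod 9724).
Verify against each original: 4130 mod 4 = 2, 4130 mod 13 = 9, 4130 mod 17 = 16, 4130 mod 11 = 5.

x ≡ 4130 (mod 9724).


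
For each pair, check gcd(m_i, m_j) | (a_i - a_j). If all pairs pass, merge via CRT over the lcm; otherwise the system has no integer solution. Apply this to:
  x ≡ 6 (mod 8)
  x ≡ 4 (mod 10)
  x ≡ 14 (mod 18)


Moduli 8, 10, 18 are not pairwise coprime, so CRT works modulo lcm(m_i) when all pairwise compatibility conditions hold.
Pairwise compatibility: gcd(m_i, m_j) must divide a_i - a_j for every pair.
Merge one congruence at a time:
  Start: x ≡ 6 (mod 8).
  Combine with x ≡ 4 (mod 10): gcd(8, 10) = 2; 4 - 6 = -2, which IS divisible by 2, so compatible.
    Write x = 6 + 8·t and substitute into x ≡ 4 (mod 10): 8·t ≡ 4 − 6 = -2 (mod 10).
    Divide the congruence (and modulus) by g = 2: 4·t ≡ -1 (mod 5).
    Reduce coefficients mod 5: 4·t ≡ 4 (mod 5).
    The inverse of 4 mod 5 is 4 (since 4·4 = 16 = 3·5 + 1), so t ≡ 4·4 = 16 ≡ 1 (mod 5).
    Then x = 6 + 8·1 = 14, valid modulo lcm(8, 10) = 40: x ≡ 14 (mod 40).
  Combine with x ≡ 14 (mod 18): gcd(40, 18) = 2; 14 - 14 = 0, which IS divisible by 2, so compatible.
    Write x = 14 + 40·t and substitute into x ≡ 14 (mod 18): 40·t ≡ 14 − 14 = 0 (mod 18).
    Divide the congruence (and modulus) by g = 2: 20·t ≡ 0 (mod 9).
    Reduce coefficients mod 9: 2·t ≡ 0 (mod 9).
    The inverse of 2 mod 9 is 5 (since 2·5 = 10 = 1·9 + 1), so t ≡ 5·0 = 0 ≡ 0 (mod 9).
    Then x = 14 + 40·0 = 14, valid modulo lcm(40, 18) = 360: x ≡ 14 (mod 360).
Verify: 14 mod 8 = 6, 14 mod 10 = 4, 14 mod 18 = 14.

x ≡ 14 (mod 360).


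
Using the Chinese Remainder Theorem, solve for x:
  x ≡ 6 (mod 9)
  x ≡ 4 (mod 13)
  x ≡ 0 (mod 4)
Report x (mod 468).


Moduli 9, 13, 4 are pairwise coprime; by CRT there is a unique solution modulo M = 9 · 13 · 4 = 468.
Solve pairwise, accumulating the modulus:
  Start with x ≡ 6 (mod 9).
  Combine with x ≡ 4 (mod 13): since gcd(9, 13) = 1, we get a unique residue mod 117.
    Write x = 6 + 9·t and substitute into x ≡ 4 (mod 13): 9·t ≡ 4 − 6 = -2 (mod 13).
    Reduce coefficients mod 13: 9·t ≡ 11 (mod 13).
    The inverse of 9 mod 13 is 3 (since 9·3 = 27 = 2·13 + 1), so t ≡ 3·11 = 33 ≡ 7 (mod 13).
    Then x = 6 + 9·7 = 69, valid modulo lcm(9, 13) = 117: x ≡ 69 (mod 117).
  Combine with x ≡ 0 (mod 4): since gcd(117, 4) = 1, we get a unique residue mod 468.
    Write x = 69 + 117·t and substitute into x ≡ 0 (mod 4): 117·t ≡ 0 − 69 = -69 (mod 4).
    Reduce coefficients mod 4: 1·t ≡ 3 (mod 4).
    So t ≡ 3 (mod 4).
    Then x = 69 + 117·3 = 420, valid modulo lcm(117, 4) = 468: x ≡ 420 (mod 468).
Verify: 420 mod 9 = 6 ✓, 420 mod 13 = 4 ✓, 420 mod 4 = 0 ✓.

x ≡ 420 (mod 468).


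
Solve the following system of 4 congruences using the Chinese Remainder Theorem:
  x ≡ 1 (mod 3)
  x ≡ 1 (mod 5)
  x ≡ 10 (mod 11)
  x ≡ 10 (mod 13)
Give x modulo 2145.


Product of moduli M = 3 · 5 · 11 · 13 = 2145.
Merge one congruence at a time:
  Start: x ≡ 1 (mod 3).
  Combine with x ≡ 1 (mod 5); new modulus lcm = 15.
    Write x = 1 + 3·t and substitute into x ≡ 1 (mod 5): 3·t ≡ 1 − 1 = 0 (mod 5).
    The inverse of 3 mod 5 is 2 (since 3·2 = 6 = 1·5 + 1), so t ≡ 2·0 = 0 ≡ 0 (mod 5).
    Then x = 1 + 3·0 = 1, valid modulo lcm(3, 5) = 15: x ≡ 1 (mod 15).
  Combine with x ≡ 10 (mod 11); new modulus lcm = 165.
    Write x = 1 + 15·t and substitute into x ≡ 10 (mod 11): 15·t ≡ 10 − 1 = 9 (mod 11).
    Reduce coefficients mod 11: 4·t ≡ 9 (mod 11).
    The inverse of 4 mod 11 is 3 (since 4·3 = 12 = 1·11 + 1), so t ≡ 3·9 = 27 ≡ 5 (mod 11).
    Then x = 1 + 15·5 = 76, valid modulo lcm(15, 11) = 165: x ≡ 76 (mod 165).
  Combine with x ≡ 10 (mod 13); new modulus lcm = 2145.
    Write x = 76 + 165·t and substitute into x ≡ 10 (mod 13): 165·t ≡ 10 − 76 = -66 (mod 13).
    Reduce coefficients mod 13: 9·t ≡ 12 (mod 13).
    The inverse of 9 mod 13 is 3 (since 9·3 = 27 = 2·13 + 1), so t ≡ 3·12 = 36 ≡ 10 (mod 13).
    Then x = 76 + 165·10 = 1726, valid modulo lcm(165, 13) = 2145: x ≡ 1726 (mod 2145).
Verify against each original: 1726 mod 3 = 1, 1726 mod 5 = 1, 1726 mod 11 = 10, 1726 mod 13 = 10.

x ≡ 1726 (mod 2145).


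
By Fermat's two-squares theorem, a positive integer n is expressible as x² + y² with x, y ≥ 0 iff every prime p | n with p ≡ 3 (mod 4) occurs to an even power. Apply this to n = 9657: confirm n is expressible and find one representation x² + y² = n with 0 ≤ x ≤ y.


Step 1: Factor n = 9657 = 3^2 · 29 · 37.
Step 2: Check the mod-4 condition on each prime factor: 3 ≡ 3 (mod 4), exponent 2 (must be even); 29 ≡ 1 (mod 4), exponent 1; 37 ≡ 1 (mod 4), exponent 1.
All primes ≡ 3 (mod 4) appear to even exponent (or don't appear), so by the two-squares theorem n IS expressible as a sum of two squares.
Step 3: Build a representation. Group n = k² · m with k = 3 and m = 29 · 37 = 1073 (a product of primes ≡ 1 (mod 4)); a representation of m scales to one of n via (k·x)² + (k·y)² = k²(x² + y²). Each prime p ≡ 1 (mod 4) is itself a sum of two squares; find a² by testing p − a² for a perfect square:
  29: 29 − 1² = 28, 29 − 2² = 25 = 5² ⇒ 29 = 2² + 5².
  37: 37 − 1² = 36 = 6² ⇒ 37 = 1² + 6².
  Combine using the Brahmagupta–Fibonacci identity (a² + b²)(c² + d²) = (ac − bd)² + (ad + bc)² = (ac + bd)² + (ad − bc)²:
  29 · 37 = 1073: from (2² + 5²)(1² + 6²), take (2·1 − 5·6, 2·6 + 5·1) = (2 − 30, 12 + 5) = (-28, 17); dropping signs (only squares matter) gives (28, 17); check 28² + 17² = 784 + 289 = 1073 ✓.
  Scale by k = 3: (3·28, 3·17) = (84, 51).
Step 4: Order so x ≤ y and verify: 51² + 84² = 2601 + 7056 = 9657 = n. ✓

n = 9657 = 51² + 84² (one valid representation with x ≤ y).


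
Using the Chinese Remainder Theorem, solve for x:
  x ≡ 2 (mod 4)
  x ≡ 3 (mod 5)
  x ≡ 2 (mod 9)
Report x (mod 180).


Moduli 4, 5, 9 are pairwise coprime; by CRT there is a unique solution modulo M = 4 · 5 · 9 = 180.
Solve pairwise, accumulating the modulus:
  Start with x ≡ 2 (mod 4).
  Combine with x ≡ 3 (mod 5): since gcd(4, 5) = 1, we get a unique residue mod 20.
    Write x = 2 + 4·t and substitute into x ≡ 3 (mod 5): 4·t ≡ 3 − 2 = 1 (mod 5).
    The inverse of 4 mod 5 is 4 (since 4·4 = 16 = 3·5 + 1), so t ≡ 4·1 = 4 ≡ 4 (mod 5).
    Then x = 2 + 4·4 = 18, valid modulo lcm(4, 5) = 20: x ≡ 18 (mod 20).
  Combine with x ≡ 2 (mod 9): since gcd(20, 9) = 1, we get a unique residue mod 180.
    Write x = 18 + 20·t and substitute into x ≡ 2 (mod 9): 20·t ≡ 2 − 18 = -16 (mod 9).
    Reduce coefficients mod 9: 2·t ≡ 2 (mod 9).
    The inverse of 2 mod 9 is 5 (since 2·5 = 10 = 1·9 + 1), so t ≡ 5·2 = 10 ≡ 1 (mod 9).
    Then x = 18 + 20·1 = 38, valid modulo lcm(20, 9) = 180: x ≡ 38 (mod 180).
Verify: 38 mod 4 = 2 ✓, 38 mod 5 = 3 ✓, 38 mod 9 = 2 ✓.

x ≡ 38 (mod 180).


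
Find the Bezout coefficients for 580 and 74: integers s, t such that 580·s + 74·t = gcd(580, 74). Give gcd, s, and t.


Euclidean algorithm on (580, 74) — divide until remainder is 0:
  580 = 7 · 74 + 62
  74 = 1 · 62 + 12
  62 = 5 · 12 + 2
  12 = 6 · 2 + 0
gcd(580, 74) = 2.
Track Bezout coefficients alongside the remainders: start with r₀ = 580 = a·1 + b·0 (s = 1, t = 0) and r₁ = 74 = a·0 + b·1 (s = 0, t = 1); each new remainder r_{k+1} = r_{k-1} − q_k·r_k inherits s_{k+1} = s_{k-1} − q_k·s_k, t_{k+1} = t_{k-1} − q_k·t_k, so r_k = a·s_k + b·t_k at every step:
  q = 7: r = 62, s = 1 − 7·0 = 1, t = 0 − 7·1 = -7  (check: 580·1 + 74·(-7) = 62)
  q = 1: r = 12, s = 0 − 1·1 = -1, t = 1 − 1·(-7) = 8  (check: 580·(-1) + 74·8 = 12)
  q = 5: r = 2, s = 1 − 5·(-1) = 6, t = -7 − 5·8 = -47  (check: 580·6 + 74·(-47) = 2)
The row with r = 2 (the gcd) gives the Bezout coefficients s = 6, t = -47.
Result: 580 · (6) + 74 · (-47) = 2.

gcd(580, 74) = 2; s = 6, t = -47 (check: 580·6 + 74·(-47) = 2).


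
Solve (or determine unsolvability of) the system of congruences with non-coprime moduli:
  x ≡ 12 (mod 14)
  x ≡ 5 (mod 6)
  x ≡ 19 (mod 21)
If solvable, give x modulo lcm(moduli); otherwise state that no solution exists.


Moduli 14, 6, 21 are not pairwise coprime, so CRT works modulo lcm(m_i) when all pairwise compatibility conditions hold.
Pairwise compatibility: gcd(m_i, m_j) must divide a_i - a_j for every pair.
Merge one congruence at a time:
  Start: x ≡ 12 (mod 14).
  Combine with x ≡ 5 (mod 6): gcd(14, 6) = 2, and 5 - 12 = -7 is NOT divisible by 2.
    ⇒ system is inconsistent (no integer solution).

No solution (the system is inconsistent).


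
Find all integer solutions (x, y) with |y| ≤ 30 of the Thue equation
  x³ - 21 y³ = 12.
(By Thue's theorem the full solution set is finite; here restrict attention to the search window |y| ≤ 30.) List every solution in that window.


The equation is x³ - 21y³ = 12. For fixed y, x³ = 21·y³ + 12, so a solution requires the RHS to be a perfect cube.
Strategy: iterate y from -30 to 30, compute RHS = 21·y³ + 12, and check whether it is a (positive or negative) perfect cube.
Check small values of y:
  y = 0: RHS = 12 is not a perfect cube.
  y = 1: RHS = 33 is not a perfect cube.
  y = -1: RHS = -9 is not a perfect cube.
  y = 2: RHS = 180 is not a perfect cube.
  y = -2: RHS = -156 is not a perfect cube.
  y = 3: RHS = 579 is not a perfect cube.
  y = -3: RHS = -555 is not a perfect cube.
Continuing the search up to |y| = 30 finds no solutions either.
No (x, y) in the scanned range satisfies the equation.

No integer solutions with |y| ≤ 30.


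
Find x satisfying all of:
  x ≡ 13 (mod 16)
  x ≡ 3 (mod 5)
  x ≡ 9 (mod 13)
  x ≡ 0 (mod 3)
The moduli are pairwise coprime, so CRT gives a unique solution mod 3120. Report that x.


Product of moduli M = 16 · 5 · 13 · 3 = 3120.
Merge one congruence at a time:
  Start: x ≡ 13 (mod 16).
  Combine with x ≡ 3 (mod 5); new modulus lcm = 80.
    Write x = 13 + 16·t and substitute into x ≡ 3 (mod 5): 16·t ≡ 3 − 13 = -10 (mod 5).
    Reduce coefficients mod 5: 1·t ≡ 0 (mod 5).
    So t ≡ 0 (mod 5).
    Then x = 13 + 16·0 = 13, valid modulo lcm(16, 5) = 80: x ≡ 13 (mod 80).
  Combine with x ≡ 9 (mod 13); new modulus lcm = 1040.
    Write x = 13 + 80·t and substitute into x ≡ 9 (mod 13): 80·t ≡ 9 − 13 = -4 (mod 13).
    Reduce coefficients mod 13: 2·t ≡ 9 (mod 13).
    The inverse of 2 mod 13 is 7 (since 2·7 = 14 = 1·13 + 1), so t ≡ 7·9 = 63 ≡ 11 (mod 13).
    Then x = 13 + 80·11 = 893, valid modulo lcm(80, 13) = 1040: x ≡ 893 (mod 1040).
  Combine with x ≡ 0 (mod 3); new modulus lcm = 3120.
    Write x = 893 + 1040·t and substitute into x ≡ 0 (mod 3): 1040·t ≡ 0 − 893 = -893 (mod 3).
    Reduce coefficients mod 3: 2·t ≡ 1 (mod 3).
    The inverse of 2 mod 3 is 2 (since 2·2 = 4 = 1·3 + 1), so t ≡ 2·1 = 2 ≡ 2 (mod 3).
    Then x = 893 + 1040·2 = 2973, valid modulo lcm(1040, 3) = 3120: x ≡ 2973 (mod 3120).
Verify against each original: 2973 mod 16 = 13, 2973 mod 5 = 3, 2973 mod 13 = 9, 2973 mod 3 = 0.

x ≡ 2973 (mod 3120).


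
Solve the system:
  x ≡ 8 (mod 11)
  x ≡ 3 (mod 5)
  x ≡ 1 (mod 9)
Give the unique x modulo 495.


Moduli 11, 5, 9 are pairwise coprime; by CRT there is a unique solution modulo M = 11 · 5 · 9 = 495.
Solve pairwise, accumulating the modulus:
  Start with x ≡ 8 (mod 11).
  Combine with x ≡ 3 (mod 5): since gcd(11, 5) = 1, we get a unique residue mod 55.
    Write x = 8 + 11·t and substitute into x ≡ 3 (mod 5): 11·t ≡ 3 − 8 = -5 (mod 5).
    Reduce coefficients mod 5: 1·t ≡ 0 (mod 5).
    So t ≡ 0 (mod 5).
    Then x = 8 + 11·0 = 8, valid modulo lcm(11, 5) = 55: x ≡ 8 (mod 55).
  Combine with x ≡ 1 (mod 9): since gcd(55, 9) = 1, we get a unique residue mod 495.
    Write x = 8 + 55·t and substitute into x ≡ 1 (mod 9): 55·t ≡ 1 − 8 = -7 (mod 9).
    Reduce coefficients mod 9: 1·t ≡ 2 (mod 9).
    So t ≡ 2 (mod 9).
    Then x = 8 + 55·2 = 118, valid modulo lcm(55, 9) = 495: x ≡ 118 (mod 495).
Verify: 118 mod 11 = 8 ✓, 118 mod 5 = 3 ✓, 118 mod 9 = 1 ✓.

x ≡ 118 (mod 495).


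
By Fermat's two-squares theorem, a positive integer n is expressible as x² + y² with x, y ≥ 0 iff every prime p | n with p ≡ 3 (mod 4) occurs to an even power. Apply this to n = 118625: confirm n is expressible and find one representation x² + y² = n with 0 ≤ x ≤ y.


Step 1: Factor n = 118625 = 5^3 · 13 · 73.
Step 2: Check the mod-4 condition on each prime factor: 5 ≡ 1 (mod 4), exponent 3; 13 ≡ 1 (mod 4), exponent 1; 73 ≡ 1 (mod 4), exponent 1.
All primes ≡ 3 (mod 4) appear to even exponent (or don't appear), so by the two-squares theorem n IS expressible as a sum of two squares.
Step 3: Build a representation. Group n = k² · m with k = 5 and m = 5 · 13 · 73 = 4745 (a product of primes ≡ 1 (mod 4)); a representation of m scales to one of n via (k·x)² + (k·y)² = k²(x² + y²). Each prime p ≡ 1 (mod 4) is itself a sum of two squares; find a² by testing p − a² for a perfect square:
  5: 5 − 1² = 4 = 2² ⇒ 5 = 1² + 2².
  13: 13 − 1² = 12, 13 − 2² = 9 = 3² ⇒ 13 = 2² + 3².
  73: 73 − 1² = 72, 73 − 2² = 69, 73 − 3² = 64 = 8² ⇒ 73 = 3² + 8².
  Combine using the Brahmagupta–Fibonacci identity (a² + b²)(c² + d²) = (ac − bd)² + (ad + bc)² = (ac + bd)² + (ad − bc)²:
  5 · 13 = 65: from (1² + 2²)(2² + 3²), take (1·2 − 2·3, 1·3 + 2·2) = (2 − 6, 3 + 4) = (-4, 7); dropping signs (only squares matter) gives (4, 7); check 4² + 7² = 16 + 49 = 65 ✓.
  65 · 73 = 4745: from (4² + 7²)(3² + 8²), take (4·3 − 7·8, 4·8 + 7·3) = (12 − 56, 32 + 21) = (-44, 53); dropping signs (only squares matter) gives (44, 53); check 44² + 53² = 1936 + 2809 = 4745 ✓.
  Scale by k = 5: (5·44, 5·53) = (220, 265).
Step 4: Order so x ≤ y and verify: 220² + 265² = 48400 + 70225 = 118625 = n. ✓

n = 118625 = 220² + 265² (one valid representation with x ≤ y).


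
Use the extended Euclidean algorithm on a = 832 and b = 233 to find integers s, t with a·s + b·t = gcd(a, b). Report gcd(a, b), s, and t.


Euclidean algorithm on (832, 233) — divide until remainder is 0:
  832 = 3 · 233 + 133
  233 = 1 · 133 + 100
  133 = 1 · 100 + 33
  100 = 3 · 33 + 1
  33 = 33 · 1 + 0
gcd(832, 233) = 1.
Track Bezout coefficients alongside the remainders: start with r₀ = 832 = a·1 + b·0 (s = 1, t = 0) and r₁ = 233 = a·0 + b·1 (s = 0, t = 1); each new remainder r_{k+1} = r_{k-1} − q_k·r_k inherits s_{k+1} = s_{k-1} − q_k·s_k, t_{k+1} = t_{k-1} − q_k·t_k, so r_k = a·s_k + b·t_k at every step:
  q = 3: r = 133, s = 1 − 3·0 = 1, t = 0 − 3·1 = -3  (check: 832·1 + 233·(-3) = 133)
  q = 1: r = 100, s = 0 − 1·1 = -1, t = 1 − 1·(-3) = 4  (check: 832·(-1) + 233·4 = 100)
  q = 1: r = 33, s = 1 − 1·(-1) = 2, t = -3 − 1·4 = -7  (check: 832·2 + 233·(-7) = 33)
  q = 3: r = 1, s = -1 − 3·2 = -7, t = 4 − 3·(-7) = 25  (check: 832·(-7) + 233·25 = 1)
The row with r = 1 (the gcd) gives the Bezout coefficients s = -7, t = 25.
Result: 832 · (-7) + 233 · (25) = 1.

gcd(832, 233) = 1; s = -7, t = 25 (check: 832·(-7) + 233·25 = 1).


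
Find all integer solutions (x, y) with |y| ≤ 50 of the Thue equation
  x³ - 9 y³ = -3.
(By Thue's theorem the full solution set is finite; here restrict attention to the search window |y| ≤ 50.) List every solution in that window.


The equation is x³ - 9y³ = -3. For fixed y, x³ = 9·y³ − 3, so a solution requires the RHS to be a perfect cube.
Strategy: iterate y from -50 to 50, compute RHS = 9·y³ − 3, and check whether it is a (positive or negative) perfect cube.
Check small values of y:
  y = 0: RHS = -3 is not a perfect cube.
  y = 1: RHS = 6 is not a perfect cube.
  y = -1: RHS = -12 is not a perfect cube.
  y = 2: RHS = 69 is not a perfect cube.
  y = -2: RHS = -75 is not a perfect cube.
  y = 3: RHS = 240 is not a perfect cube.
  y = -3: RHS = -246 is not a perfect cube.
Continuing the search up to |y| = 50 finds no solutions either.
No (x, y) in the scanned range satisfies the equation.

No integer solutions with |y| ≤ 50.


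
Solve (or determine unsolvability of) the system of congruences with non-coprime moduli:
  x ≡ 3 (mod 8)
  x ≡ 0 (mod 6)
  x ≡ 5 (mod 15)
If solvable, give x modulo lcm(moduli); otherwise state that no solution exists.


Moduli 8, 6, 15 are not pairwise coprime, so CRT works modulo lcm(m_i) when all pairwise compatibility conditions hold.
Pairwise compatibility: gcd(m_i, m_j) must divide a_i - a_j for every pair.
Merge one congruence at a time:
  Start: x ≡ 3 (mod 8).
  Combine with x ≡ 0 (mod 6): gcd(8, 6) = 2, and 0 - 3 = -3 is NOT divisible by 2.
    ⇒ system is inconsistent (no integer solution).

No solution (the system is inconsistent).


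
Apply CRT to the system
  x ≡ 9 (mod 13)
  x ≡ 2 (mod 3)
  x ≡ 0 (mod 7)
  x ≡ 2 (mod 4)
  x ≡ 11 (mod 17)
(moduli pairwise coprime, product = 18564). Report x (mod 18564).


Product of moduli M = 13 · 3 · 7 · 4 · 17 = 18564.
Merge one congruence at a time:
  Start: x ≡ 9 (mod 13).
  Combine with x ≡ 2 (mod 3); new modulus lcm = 39.
    Write x = 9 + 13·t and substitute into x ≡ 2 (mod 3): 13·t ≡ 2 − 9 = -7 (mod 3).
    Reduce coefficients mod 3: 1·t ≡ 2 (mod 3).
    So t ≡ 2 (mod 3).
    Then x = 9 + 13·2 = 35, valid modulo lcm(13, 3) = 39: x ≡ 35 (mod 39).
  Combine with x ≡ 0 (mod 7); new modulus lcm = 273.
    Write x = 35 + 39·t and substitute into x ≡ 0 (mod 7): 39·t ≡ 0 − 35 = -35 (mod 7).
    Reduce coefficients mod 7: 4·t ≡ 0 (mod 7).
    The inverse of 4 mod 7 is 2 (since 4·2 = 8 = 1·7 + 1), so t ≡ 2·0 = 0 ≡ 0 (mod 7).
    Then x = 35 + 39·0 = 35, valid modulo lcm(39, 7) = 273: x ≡ 35 (mod 273).
  Combine with x ≡ 2 (mod 4); new modulus lcm = 1092.
    Write x = 35 + 273·t and substitute into x ≡ 2 (mod 4): 273·t ≡ 2 − 35 = -33 (mod 4).
    Reduce coefficients mod 4: 1·t ≡ 3 (mod 4).
    So t ≡ 3 (mod 4).
    Then x = 35 + 273·3 = 854, valid modulo lcm(273, 4) = 1092: x ≡ 854 (mod 1092).
  Combine with x ≡ 11 (mod 17); new modulus lcm = 18564.
    Write x = 854 + 1092·t and substitute into x ≡ 11 (mod 17): 1092·t ≡ 11 − 854 = -843 (mod 17).
    Reduce coefficients mod 17: 4·t ≡ 7 (mod 17).
    The inverse of 4 mod 17 is 13 (since 4·13 = 52 = 3·17 + 1), so t ≡ 13·7 = 91 ≡ 6 (mod 17).
    Then x = 854 + 1092·6 = 7406, valid modulo lcm(1092, 17) = 18564: x ≡ 7406 (mod 18564).
Verify against each original: 7406 mod 13 = 9, 7406 mod 3 = 2, 7406 mod 7 = 0, 7406 mod 4 = 2, 7406 mod 17 = 11.

x ≡ 7406 (mod 18564).


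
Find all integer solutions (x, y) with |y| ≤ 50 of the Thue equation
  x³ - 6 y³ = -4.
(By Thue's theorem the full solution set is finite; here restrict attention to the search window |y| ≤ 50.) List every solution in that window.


The equation is x³ - 6y³ = -4. For fixed y, x³ = 6·y³ − 4, so a solution requires the RHS to be a perfect cube.
Strategy: iterate y from -50 to 50, compute RHS = 6·y³ − 4, and check whether it is a (positive or negative) perfect cube.
Check small values of y:
  y = 0: RHS = -4 is not a perfect cube.
  y = 1: RHS = 2 is not a perfect cube.
  y = -1: RHS = -10 is not a perfect cube.
  y = 2: RHS = 44 is not a perfect cube.
  y = -2: RHS = -52 is not a perfect cube.
  y = 3: RHS = 158 is not a perfect cube.
  y = -3: RHS = -166 is not a perfect cube.
Continuing the search up to |y| = 50 finds no solutions either.
No (x, y) in the scanned range satisfies the equation.

No integer solutions with |y| ≤ 50.


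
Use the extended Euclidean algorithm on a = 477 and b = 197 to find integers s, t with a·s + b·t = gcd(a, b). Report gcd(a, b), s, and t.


Euclidean algorithm on (477, 197) — divide until remainder is 0:
  477 = 2 · 197 + 83
  197 = 2 · 83 + 31
  83 = 2 · 31 + 21
  31 = 1 · 21 + 10
  21 = 2 · 10 + 1
  10 = 10 · 1 + 0
gcd(477, 197) = 1.
Track Bezout coefficients alongside the remainders: start with r₀ = 477 = a·1 + b·0 (s = 1, t = 0) and r₁ = 197 = a·0 + b·1 (s = 0, t = 1); each new remainder r_{k+1} = r_{k-1} − q_k·r_k inherits s_{k+1} = s_{k-1} − q_k·s_k, t_{k+1} = t_{k-1} − q_k·t_k, so r_k = a·s_k + b·t_k at every step:
  q = 2: r = 83, s = 1 − 2·0 = 1, t = 0 − 2·1 = -2  (check: 477·1 + 197·(-2) = 83)
  q = 2: r = 31, s = 0 − 2·1 = -2, t = 1 − 2·(-2) = 5  (check: 477·(-2) + 197·5 = 31)
  q = 2: r = 21, s = 1 − 2·(-2) = 5, t = -2 − 2·5 = -12  (check: 477·5 + 197·(-12) = 21)
  q = 1: r = 10, s = -2 − 1·5 = -7, t = 5 − 1·(-12) = 17  (check: 477·(-7) + 197·17 = 10)
  q = 2: r = 1, s = 5 − 2·(-7) = 19, t = -12 − 2·17 = -46  (check: 477·19 + 197·(-46) = 1)
The row with r = 1 (the gcd) gives the Bezout coefficients s = 19, t = -46.
Result: 477 · (19) + 197 · (-46) = 1.

gcd(477, 197) = 1; s = 19, t = -46 (check: 477·19 + 197·(-46) = 1).


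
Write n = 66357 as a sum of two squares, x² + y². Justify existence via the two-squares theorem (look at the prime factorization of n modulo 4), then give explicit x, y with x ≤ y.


Step 1: Factor n = 66357 = 3^2 · 73 · 101.
Step 2: Check the mod-4 condition on each prime factor: 3 ≡ 3 (mod 4), exponent 2 (must be even); 73 ≡ 1 (mod 4), exponent 1; 101 ≡ 1 (mod 4), exponent 1.
All primes ≡ 3 (mod 4) appear to even exponent (or don't appear), so by the two-squares theorem n IS expressible as a sum of two squares.
Step 3: Build a representation. Group n = k² · m with k = 3 and m = 73 · 101 = 7373 (a product of primes ≡ 1 (mod 4)); a representation of m scales to one of n via (k·x)² + (k·y)² = k²(x² + y²). Each prime p ≡ 1 (mod 4) is itself a sum of two squares; find a² by testing p − a² for a perfect square:
  73: 73 − 1² = 72, 73 − 2² = 69, 73 − 3² = 64 = 8² ⇒ 73 = 3² + 8².
  101: 101 − 1² = 100 = 10² ⇒ 101 = 1² + 10².
  Combine using the Brahmagupta–Fibonacci identity (a² + b²)(c² + d²) = (ac − bd)² + (ad + bc)² = (ac + bd)² + (ad − bc)²:
  73 · 101 = 7373: from (3² + 8²)(1² + 10²), take (3·1 − 8·10, 3·10 + 8·1) = (3 − 80, 30 + 8) = (-77, 38); dropping signs (only squares matter) gives (77, 38); check 77² + 38² = 5929 + 1444 = 7373 ✓.
  Scale by k = 3: (3·77, 3·38) = (231, 114).
Step 4: Order so x ≤ y and verify: 114² + 231² = 12996 + 53361 = 66357 = n. ✓

n = 66357 = 114² + 231² (one valid representation with x ≤ y).


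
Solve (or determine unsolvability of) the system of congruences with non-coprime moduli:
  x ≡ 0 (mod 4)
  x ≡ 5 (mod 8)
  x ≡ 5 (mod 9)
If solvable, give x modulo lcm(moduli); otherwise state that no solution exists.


Moduli 4, 8, 9 are not pairwise coprime, so CRT works modulo lcm(m_i) when all pairwise compatibility conditions hold.
Pairwise compatibility: gcd(m_i, m_j) must divide a_i - a_j for every pair.
Merge one congruence at a time:
  Start: x ≡ 0 (mod 4).
  Combine with x ≡ 5 (mod 8): gcd(4, 8) = 4, and 5 - 0 = 5 is NOT divisible by 4.
    ⇒ system is inconsistent (no integer solution).

No solution (the system is inconsistent).


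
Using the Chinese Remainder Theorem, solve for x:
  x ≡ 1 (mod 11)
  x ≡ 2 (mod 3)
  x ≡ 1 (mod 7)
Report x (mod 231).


Moduli 11, 3, 7 are pairwise coprime; by CRT there is a unique solution modulo M = 11 · 3 · 7 = 231.
Solve pairwise, accumulating the modulus:
  Start with x ≡ 1 (mod 11).
  Combine with x ≡ 2 (mod 3): since gcd(11, 3) = 1, we get a unique residue mod 33.
    Write x = 1 + 11·t and substitute into x ≡ 2 (mod 3): 11·t ≡ 2 − 1 = 1 (mod 3).
    Reduce coefficients mod 3: 2·t ≡ 1 (mod 3).
    The inverse of 2 mod 3 is 2 (since 2·2 = 4 = 1·3 + 1), so t ≡ 2·1 = 2 ≡ 2 (mod 3).
    Then x = 1 + 11·2 = 23, valid modulo lcm(11, 3) = 33: x ≡ 23 (mod 33).
  Combine with x ≡ 1 (mod 7): since gcd(33, 7) = 1, we get a unique residue mod 231.
    Write x = 23 + 33·t and substitute into x ≡ 1 (mod 7): 33·t ≡ 1 − 23 = -22 (mod 7).
    Reduce coefficients mod 7: 5·t ≡ 6 (mod 7).
    The inverse of 5 mod 7 is 3 (since 5·3 = 15 = 2·7 + 1), so t ≡ 3·6 = 18 ≡ 4 (mod 7).
    Then x = 23 + 33·4 = 155, valid modulo lcm(33, 7) = 231: x ≡ 155 (mod 231).
Verify: 155 mod 11 = 1 ✓, 155 mod 3 = 2 ✓, 155 mod 7 = 1 ✓.

x ≡ 155 (mod 231).


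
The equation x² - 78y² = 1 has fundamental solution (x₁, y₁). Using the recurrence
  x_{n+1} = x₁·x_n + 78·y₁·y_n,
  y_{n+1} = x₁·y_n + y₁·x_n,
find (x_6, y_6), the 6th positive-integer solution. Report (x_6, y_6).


Step 1: Find the fundamental solution (x₁, y₁) of x² - 78y² = 1.
  Expand √78 as a continued fraction. a₀ = ⌊√78⌋ = 8; iterate m_{k+1} = d_k·a_k − m_k, d_{k+1} = (78 − m_{k+1}²)/d_k, a_{k+1} = ⌊(a₀ + m_{k+1})/d_{k+1}⌋ (starting m₀ = 0, d₀ = 1), with convergents p_k = a_k·p_{k-1} + p_{k-2}, q_k = a_k·q_{k-1} + q_{k-2} (p₋₁ = 1, q₋₁ = 0):
  k = 0: a₀ = 8; p₀/q₀ = 8/1; p₀² − 78·q₀² = 64 − 78 = -14.
  k = 1: m = 8, d = 14, a = ⌊(8 + 8)/14⌋ = 1; p/q = (1·8 + 1)/(1·1 + 0) = 9/1; p² − 78·q² = 81 − 78 = 3.
  k = 2: m = 6, d = 3, a = ⌊(8 + 6)/3⌋ = 4; p/q = (4·9 + 8)/(4·1 + 1) = 44/5; p² − 78·q² = 1936 − 1950 = -14.
  k = 3: m = 6, d = 14, a = ⌊(8 + 6)/14⌋ = 1; p/q = (1·44 + 9)/(1·5 + 1) = 53/6; p² − 78·q² = 2809 − 2808 = 1.
  The first convergent with p² − 78·q² = 1 gives the fundamental solution (x₁, y₁) = (53, 6).
Step 2: Apply the recurrence (x_{n+1}, y_{n+1}) = (x₁x_n + 78y₁y_n, x₁y_n + y₁x_n) repeatedly.
  From (x_1, y_1) = (53, 6): x_2 = 53·53 + 78·6·6 = 5617; y_2 = 53·6 + 6·53 = 636.
  From (x_2, y_2) = (5617, 636): x_3 = 53·5617 + 78·6·636 = 595349; y_3 = 53·636 + 6·5617 = 67410.
  From (x_3, y_3) = (595349, 67410): x_4 = 53·595349 + 78·6·67410 = 63101377; y_4 = 53·67410 + 6·595349 = 7144824.
  From (x_4, y_4) = (63101377, 7144824): x_5 = 53·63101377 + 78·6·7144824 = 6688150613; y_5 = 53·7144824 + 6·63101377 = 757283934.
  From (x_5, y_5) = (6688150613, 757283934): x_6 = 53·6688150613 + 78·6·757283934 = 708880863601; y_6 = 53·757283934 + 6·6688150613 = 80264952180.
Step 3: Verify x_6² - 78·y_6² = 502512078779699566687201 - 502512078779699566687200 = 1 (should be 1). ✓

(x_1, y_1) = (53, 6); (x_6, y_6) = (708880863601, 80264952180).


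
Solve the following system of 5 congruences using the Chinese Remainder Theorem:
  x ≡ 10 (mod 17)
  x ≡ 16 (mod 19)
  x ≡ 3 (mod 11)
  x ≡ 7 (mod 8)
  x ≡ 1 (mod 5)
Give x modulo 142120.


Product of moduli M = 17 · 19 · 11 · 8 · 5 = 142120.
Merge one congruence at a time:
  Start: x ≡ 10 (mod 17).
  Combine with x ≡ 16 (mod 19); new modulus lcm = 323.
    Write x = 10 + 17·t and substitute into x ≡ 16 (mod 19): 17·t ≡ 16 − 10 = 6 (mod 19).
    The inverse of 17 mod 19 is 9 (since 17·9 = 153 = 8·19 + 1), so t ≡ 9·6 = 54 ≡ 16 (mod 19).
    Then x = 10 + 17·16 = 282, valid modulo lcm(17, 19) = 323: x ≡ 282 (mod 323).
  Combine with x ≡ 3 (mod 11); new modulus lcm = 3553.
    Write x = 282 + 323·t and substitute into x ≡ 3 (mod 11): 323·t ≡ 3 − 282 = -279 (mod 11).
    Reduce coefficients mod 11: 4·t ≡ 7 (mod 11).
    The inverse of 4 mod 11 is 3 (since 4·3 = 12 = 1·11 + 1), so t ≡ 3·7 = 21 ≡ 10 (mod 11).
    Then x = 282 + 323·10 = 3512, valid modulo lcm(323, 11) = 3553: x ≡ 3512 (mod 3553).
  Combine with x ≡ 7 (mod 8); new modulus lcm = 28424.
    Write x = 3512 + 3553·t and substitute into x ≡ 7 (mod 8): 3553·t ≡ 7 − 3512 = -3505 (mod 8).
    Reduce coefficients mod 8: 1·t ≡ 7 (mod 8).
    So t ≡ 7 (mod 8).
    Then x = 3512 + 3553·7 = 28383, valid modulo lcm(3553, 8) = 28424: x ≡ 28383 (mod 28424).
  Combine with x ≡ 1 (mod 5); new modulus lcm = 142120.
    Write x = 28383 + 28424·t and substitute into x ≡ 1 (mod 5): 28424·t ≡ 1 − 28383 = -28382 (mod 5).
    Reduce coefficients mod 5: 4·t ≡ 3 (mod 5).
    The inverse of 4 mod 5 is 4 (since 4·4 = 16 = 3·5 + 1), so t ≡ 4·3 = 12 ≡ 2 (mod 5).
    Then x = 28383 + 28424·2 = 85231, valid modulo lcm(28424, 5) = 142120: x ≡ 85231 (mod 142120).
Verify against each original: 85231 mod 17 = 10, 85231 mod 19 = 16, 85231 mod 11 = 3, 85231 mod 8 = 7, 85231 mod 5 = 1.

x ≡ 85231 (mod 142120).


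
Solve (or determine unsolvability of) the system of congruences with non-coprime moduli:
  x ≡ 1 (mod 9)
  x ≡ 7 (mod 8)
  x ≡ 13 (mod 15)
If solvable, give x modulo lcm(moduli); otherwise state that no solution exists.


Moduli 9, 8, 15 are not pairwise coprime, so CRT works modulo lcm(m_i) when all pairwise compatibility conditions hold.
Pairwise compatibility: gcd(m_i, m_j) must divide a_i - a_j for every pair.
Merge one congruence at a time:
  Start: x ≡ 1 (mod 9).
  Combine with x ≡ 7 (mod 8): gcd(9, 8) = 1; 7 - 1 = 6, which IS divisible by 1, so compatible.
    Write x = 1 + 9·t and substitute into x ≡ 7 (mod 8): 9·t ≡ 7 − 1 = 6 (mod 8).
    Reduce coefficients mod 8: 1·t ≡ 6 (mod 8).
    So t ≡ 6 (mod 8).
    Then x = 1 + 9·6 = 55, valid modulo lcm(9, 8) = 72: x ≡ 55 (mod 72).
  Combine with x ≡ 13 (mod 15): gcd(72, 15) = 3; 13 - 55 = -42, which IS divisible by 3, so compatible.
    Write x = 55 + 72·t and substitute into x ≡ 13 (mod 15): 72·t ≡ 13 − 55 = -42 (mod 15).
    Divide the congruence (and modulus) by g = 3: 24·t ≡ -14 (mod 5).
    Reduce coefficients mod 5: 4·t ≡ 1 (mod 5).
    The inverse of 4 mod 5 is 4 (since 4·4 = 16 = 3·5 + 1), so t ≡ 4·1 = 4 ≡ 4 (mod 5).
    Then x = 55 + 72·4 = 343, valid modulo lcm(72, 15) = 360: x ≡ 343 (mod 360).
Verify: 343 mod 9 = 1, 343 mod 8 = 7, 343 mod 15 = 13.

x ≡ 343 (mod 360).


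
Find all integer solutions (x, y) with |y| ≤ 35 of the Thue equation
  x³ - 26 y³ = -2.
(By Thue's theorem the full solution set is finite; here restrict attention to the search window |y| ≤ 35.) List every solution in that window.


The equation is x³ - 26y³ = -2. For fixed y, x³ = 26·y³ − 2, so a solution requires the RHS to be a perfect cube.
Strategy: iterate y from -35 to 35, compute RHS = 26·y³ − 2, and check whether it is a (positive or negative) perfect cube.
Check small values of y:
  y = 0: RHS = -2 is not a perfect cube.
  y = 1: RHS = 24 is not a perfect cube.
  y = -1: RHS = -28 is not a perfect cube.
  y = 2: RHS = 206 is not a perfect cube.
  y = -2: RHS = -210 is not a perfect cube.
  y = 3: RHS = 700 is not a perfect cube.
  y = -3: RHS = -704 is not a perfect cube.
Continuing the search up to |y| = 35 finds no solutions either.
No (x, y) in the scanned range satisfies the equation.

No integer solutions with |y| ≤ 35.


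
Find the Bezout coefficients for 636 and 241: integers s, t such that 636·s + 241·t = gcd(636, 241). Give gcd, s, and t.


Euclidean algorithm on (636, 241) — divide until remainder is 0:
  636 = 2 · 241 + 154
  241 = 1 · 154 + 87
  154 = 1 · 87 + 67
  87 = 1 · 67 + 20
  67 = 3 · 20 + 7
  20 = 2 · 7 + 6
  7 = 1 · 6 + 1
  6 = 6 · 1 + 0
gcd(636, 241) = 1.
Track Bezout coefficients alongside the remainders: start with r₀ = 636 = a·1 + b·0 (s = 1, t = 0) and r₁ = 241 = a·0 + b·1 (s = 0, t = 1); each new remainder r_{k+1} = r_{k-1} − q_k·r_k inherits s_{k+1} = s_{k-1} − q_k·s_k, t_{k+1} = t_{k-1} − q_k·t_k, so r_k = a·s_k + b·t_k at every step:
  q = 2: r = 154, s = 1 − 2·0 = 1, t = 0 − 2·1 = -2  (check: 636·1 + 241·(-2) = 154)
  q = 1: r = 87, s = 0 − 1·1 = -1, t = 1 − 1·(-2) = 3  (check: 636·(-1) + 241·3 = 87)
  q = 1: r = 67, s = 1 − 1·(-1) = 2, t = -2 − 1·3 = -5  (check: 636·2 + 241·(-5) = 67)
  q = 1: r = 20, s = -1 − 1·2 = -3, t = 3 − 1·(-5) = 8  (check: 636·(-3) + 241·8 = 20)
  q = 3: r = 7, s = 2 − 3·(-3) = 11, t = -5 − 3·8 = -29  (check: 636·11 + 241·(-29) = 7)
  q = 2: r = 6, s = -3 − 2·11 = -25, t = 8 − 2·(-29) = 66  (check: 636·(-25) + 241·66 = 6)
  q = 1: r = 1, s = 11 − 1·(-25) = 36, t = -29 − 1·66 = -95  (check: 636·36 + 241·(-95) = 1)
The row with r = 1 (the gcd) gives the Bezout coefficients s = 36, t = -95.
Result: 636 · (36) + 241 · (-95) = 1.

gcd(636, 241) = 1; s = 36, t = -95 (check: 636·36 + 241·(-95) = 1).
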